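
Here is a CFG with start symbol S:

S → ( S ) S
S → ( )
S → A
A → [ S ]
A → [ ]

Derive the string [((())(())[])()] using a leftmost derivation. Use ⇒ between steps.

S⇒A⇒[S]⇒[(S)S]⇒[((S)S)S]⇒[((())S)S]⇒[((())(S)S)S]⇒[((())(())S)S]⇒[((())(())A)S]⇒[((())(())[])S]⇒[((())(())[])()]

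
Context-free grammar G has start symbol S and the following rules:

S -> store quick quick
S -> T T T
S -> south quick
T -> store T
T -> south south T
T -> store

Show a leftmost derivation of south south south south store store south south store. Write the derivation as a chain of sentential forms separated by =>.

S => T T T => south south T T T => south south south south T T T => south south south south store T T => south south south south store store T => south south south south store store south south T => south south south south store store south south store

S => T T T   [S -> T T T]
T T T => south south T T T   [T -> south south T]
south south T T T => south south south south T T T   [T -> south south T]
south south south south T T T => south south south south store T T   [T -> store]
south south south south store T T => south south south south store store T   [T -> store]
south south south south store store T => south south south south store store south south T   [T -> south south T]
south south south south store store south south T => south south south south store store south south store   [T -> store]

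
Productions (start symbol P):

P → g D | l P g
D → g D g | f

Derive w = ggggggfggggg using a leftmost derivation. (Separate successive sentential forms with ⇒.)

P ⇒ gD ⇒ ggDg ⇒ gggDgg ⇒ ggggDggg ⇒ gggggDgggg ⇒ ggggggDggggg ⇒ ggggggfggggg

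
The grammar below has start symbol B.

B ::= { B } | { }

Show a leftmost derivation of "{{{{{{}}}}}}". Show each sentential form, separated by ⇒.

B ⇒ {B} ⇒ {{B}} ⇒ {{{B}}} ⇒ {{{{B}}}} ⇒ {{{{{B}}}}} ⇒ {{{{{{}}}}}}

B ⇒ {B}   [B ::= { B }]
{B} ⇒ {{B}}   [B ::= { B }]
{{B}} ⇒ {{{B}}}   [B ::= { B }]
{{{B}}} ⇒ {{{{B}}}}   [B ::= { B }]
{{{{B}}}} ⇒ {{{{{B}}}}}   [B ::= { B }]
{{{{{B}}}}} ⇒ {{{{{{}}}}}}   [B ::= { }]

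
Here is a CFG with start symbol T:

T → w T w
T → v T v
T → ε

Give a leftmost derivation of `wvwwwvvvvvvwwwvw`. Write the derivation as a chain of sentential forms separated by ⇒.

T ⇒ wTw   [T → w T w]
wTw ⇒ wvTvw   [T → v T v]
wvTvw ⇒ wvwTwvw   [T → w T w]
wvwTwvw ⇒ wvwwTwwvw   [T → w T w]
wvwwTwwvw ⇒ wvwwwTwwwvw   [T → w T w]
wvwwwTwwwvw ⇒ wvwwwvTvwwwvw   [T → v T v]
wvwwwvTvwwwvw ⇒ wvwwwvvTvvwwwvw   [T → v T v]
wvwwwvvTvvwwwvw ⇒ wvwwwvvvTvvvwwwvw   [T → v T v]
wvwwwvvvTvvvwwwvw ⇒ wvwwwvvvvvvwwwvw   [T → ε]

T⇒wTw⇒wvTvw⇒wvwTwvw⇒wvwwTwwvw⇒wvwwwTwwwvw⇒wvwwwvTvwwwvw⇒wvwwwvvTvvwwwvw⇒wvwwwvvvTvvvwwwvw⇒wvwwwvvvvvvwwwvw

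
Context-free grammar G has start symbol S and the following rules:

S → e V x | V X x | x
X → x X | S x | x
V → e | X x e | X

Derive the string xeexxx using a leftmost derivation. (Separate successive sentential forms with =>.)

S => VXx => XXx => xXx => xSxx => xeVxxx => xeexxx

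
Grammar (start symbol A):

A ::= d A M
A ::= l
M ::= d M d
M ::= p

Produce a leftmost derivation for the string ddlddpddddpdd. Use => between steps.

A => dAM => ddAMM => ddlMM => ddldMdM => ddlddMddM => ddlddpddM => ddlddpdddMd => ddlddpddddMdd => ddlddpddddpdd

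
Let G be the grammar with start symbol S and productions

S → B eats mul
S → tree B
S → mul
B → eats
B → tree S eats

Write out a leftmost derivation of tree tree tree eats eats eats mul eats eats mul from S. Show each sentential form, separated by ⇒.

S ⇒ B eats mul   [S → B eats mul]
B eats mul ⇒ tree S eats eats mul   [B → tree S eats]
tree S eats eats mul ⇒ tree B eats mul eats eats mul   [S → B eats mul]
tree B eats mul eats eats mul ⇒ tree tree S eats eats mul eats eats mul   [B → tree S eats]
tree tree S eats eats mul eats eats mul ⇒ tree tree tree B eats eats mul eats eats mul   [S → tree B]
tree tree tree B eats eats mul eats eats mul ⇒ tree tree tree eats eats eats mul eats eats mul   [B → eats]

S ⇒ B eats mul ⇒ tree S eats eats mul ⇒ tree B eats mul eats eats mul ⇒ tree tree S eats eats mul eats eats mul ⇒ tree tree tree B eats eats mul eats eats mul ⇒ tree tree tree eats eats eats mul eats eats mul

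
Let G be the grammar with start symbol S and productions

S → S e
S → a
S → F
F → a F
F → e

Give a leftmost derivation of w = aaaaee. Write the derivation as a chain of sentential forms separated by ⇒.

S⇒Se⇒Fe⇒aFe⇒aaFe⇒aaaFe⇒aaaaFe⇒aaaaee

S ⇒ Se   [S → S e]
Se ⇒ Fe   [S → F]
Fe ⇒ aFe   [F → a F]
aFe ⇒ aaFe   [F → a F]
aaFe ⇒ aaaFe   [F → a F]
aaaFe ⇒ aaaaFe   [F → a F]
aaaaFe ⇒ aaaaee   [F → e]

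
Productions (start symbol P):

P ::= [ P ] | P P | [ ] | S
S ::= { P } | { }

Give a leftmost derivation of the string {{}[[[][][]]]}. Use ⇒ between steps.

P⇒S⇒{P}⇒{PP}⇒{SP}⇒{{}P}⇒{{}[P]}⇒{{}[[P]]}⇒{{}[[PP]]}⇒{{}[[PPP]]}⇒{{}[[[]PP]]}⇒{{}[[[][]P]]}⇒{{}[[[][][]]]}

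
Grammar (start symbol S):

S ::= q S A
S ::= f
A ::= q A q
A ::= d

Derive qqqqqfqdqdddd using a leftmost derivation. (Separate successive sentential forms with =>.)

S => qSA   [S ::= q S A]
qSA => qqSAA   [S ::= q S A]
qqSAA => qqqSAAA   [S ::= q S A]
qqqSAAA => qqqqSAAAA   [S ::= q S A]
qqqqSAAAA => qqqqqSAAAAA   [S ::= q S A]
qqqqqSAAAAA => qqqqqfAAAAA   [S ::= f]
qqqqqfAAAAA => qqqqqfqAqAAAA   [A ::= q A q]
qqqqqfqAqAAAA => qqqqqfqdqAAAA   [A ::= d]
qqqqqfqdqAAAA => qqqqqfqdqdAAA   [A ::= d]
qqqqqfqdqdAAA => qqqqqfqdqddAA   [A ::= d]
qqqqqfqdqddAA => qqqqqfqdqdddA   [A ::= d]
qqqqqfqdqdddA => qqqqqfqdqdddd   [A ::= d]

S => qSA => qqSAA => qqqSAAA => qqqqSAAAA => qqqqqSAAAAA => qqqqqfAAAAA => qqqqqfqAqAAAA => qqqqqfqdqAAAA => qqqqqfqdqdAAA => qqqqqfqdqddAA => qqqqqfqdqdddA => qqqqqfqdqdddd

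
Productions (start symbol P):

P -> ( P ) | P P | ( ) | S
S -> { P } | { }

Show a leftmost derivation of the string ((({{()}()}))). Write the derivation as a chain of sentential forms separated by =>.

P => (P) => ((P)) => (((P))) => (((S))) => ((({P}))) => ((({PP}))) => ((({SP}))) => ((({{P}P}))) => ((({{()}P}))) => ((({{()}()})))

P => (P)   [P -> ( P )]
(P) => ((P))   [P -> ( P )]
((P)) => (((P)))   [P -> ( P )]
(((P))) => (((S)))   [P -> S]
(((S))) => ((({P})))   [S -> { P }]
((({P}))) => ((({PP})))   [P -> P P]
((({PP}))) => ((({SP})))   [P -> S]
((({SP}))) => ((({{P}P})))   [S -> { P }]
((({{P}P}))) => ((({{()}P})))   [P -> ( )]
((({{()}P}))) => ((({{()}()})))   [P -> ( )]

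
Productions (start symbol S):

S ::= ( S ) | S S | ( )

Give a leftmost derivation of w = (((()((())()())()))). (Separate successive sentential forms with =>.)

S => (S) => ((S)) => (((S))) => (((SS))) => (((()S))) => (((()SS))) => (((()(S)S))) => (((()(SS)S))) => (((()(SSS)S))) => (((()((S)SS)S))) => (((()((())SS)S))) => (((()((())()S)S))) => (((()((())()())S))) => (((()((())()())())))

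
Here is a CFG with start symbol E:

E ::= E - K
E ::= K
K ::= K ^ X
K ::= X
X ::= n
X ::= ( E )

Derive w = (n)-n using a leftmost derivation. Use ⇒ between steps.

E ⇒ E-K   [E ::= E - K]
E-K ⇒ K-K   [E ::= K]
K-K ⇒ X-K   [K ::= X]
X-K ⇒ (E)-K   [X ::= ( E )]
(E)-K ⇒ (K)-K   [E ::= K]
(K)-K ⇒ (X)-K   [K ::= X]
(X)-K ⇒ (n)-K   [X ::= n]
(n)-K ⇒ (n)-X   [K ::= X]
(n)-X ⇒ (n)-n   [X ::= n]

E ⇒ E-K ⇒ K-K ⇒ X-K ⇒ (E)-K ⇒ (K)-K ⇒ (X)-K ⇒ (n)-K ⇒ (n)-X ⇒ (n)-n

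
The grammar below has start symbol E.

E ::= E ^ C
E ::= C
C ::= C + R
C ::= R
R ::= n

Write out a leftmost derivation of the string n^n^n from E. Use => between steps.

E => E^C => E^C^C => C^C^C => R^C^C => n^C^C => n^R^C => n^n^C => n^n^R => n^n^n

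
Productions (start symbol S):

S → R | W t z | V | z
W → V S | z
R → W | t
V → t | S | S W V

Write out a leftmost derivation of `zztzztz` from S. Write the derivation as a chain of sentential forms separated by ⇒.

S⇒R⇒W⇒VS⇒SWVS⇒WtzWVS⇒VStzWVS⇒SStzWVS⇒zStzWVS⇒zztzWVS⇒zztzzVS⇒zztzztS⇒zztzztz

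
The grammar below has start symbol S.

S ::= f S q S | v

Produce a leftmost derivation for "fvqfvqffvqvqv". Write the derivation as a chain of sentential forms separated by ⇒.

S⇒fSqS⇒fvqS⇒fvqfSqS⇒fvqfvqS⇒fvqfvqfSqS⇒fvqfvqffSqSqS⇒fvqfvqffvqSqS⇒fvqfvqffvqvqS⇒fvqfvqffvqvqv

S ⇒ fSqS   [S ::= f S q S]
fSqS ⇒ fvqS   [S ::= v]
fvqS ⇒ fvqfSqS   [S ::= f S q S]
fvqfSqS ⇒ fvqfvqS   [S ::= v]
fvqfvqS ⇒ fvqfvqfSqS   [S ::= f S q S]
fvqfvqfSqS ⇒ fvqfvqffSqSqS   [S ::= f S q S]
fvqfvqffSqSqS ⇒ fvqfvqffvqSqS   [S ::= v]
fvqfvqffvqSqS ⇒ fvqfvqffvqvqS   [S ::= v]
fvqfvqffvqvqS ⇒ fvqfvqffvqvqv   [S ::= v]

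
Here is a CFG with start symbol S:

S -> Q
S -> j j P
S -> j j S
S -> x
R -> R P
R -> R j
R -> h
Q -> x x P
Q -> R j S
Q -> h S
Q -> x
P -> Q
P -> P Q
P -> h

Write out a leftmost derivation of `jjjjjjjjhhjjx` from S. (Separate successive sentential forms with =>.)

S => jjS   [S -> j j S]
jjS => jjjjS   [S -> j j S]
jjjjS => jjjjjjS   [S -> j j S]
jjjjjjS => jjjjjjjjP   [S -> j j P]
jjjjjjjjP => jjjjjjjjPQ   [P -> P Q]
jjjjjjjjPQ => jjjjjjjjhQ   [P -> h]
jjjjjjjjhQ => jjjjjjjjhRjS   [Q -> R j S]
jjjjjjjjhRjS => jjjjjjjjhRjjS   [R -> R j]
jjjjjjjjhRjjS => jjjjjjjjhhjjS   [R -> h]
jjjjjjjjhhjjS => jjjjjjjjhhjjx   [S -> x]

S => jjS => jjjjS => jjjjjjS => jjjjjjjjP => jjjjjjjjPQ => jjjjjjjjhQ => jjjjjjjjhRjS => jjjjjjjjhRjjS => jjjjjjjjhhjjS => jjjjjjjjhhjjx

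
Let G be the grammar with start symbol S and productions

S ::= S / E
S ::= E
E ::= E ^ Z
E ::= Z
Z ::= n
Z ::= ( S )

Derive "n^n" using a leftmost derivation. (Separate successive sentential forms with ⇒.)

S ⇒ E ⇒ E^Z ⇒ Z^Z ⇒ n^Z ⇒ n^n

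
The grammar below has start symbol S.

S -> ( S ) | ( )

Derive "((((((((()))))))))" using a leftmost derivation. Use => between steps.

S => (S)   [S -> ( S )]
(S) => ((S))   [S -> ( S )]
((S)) => (((S)))   [S -> ( S )]
(((S))) => ((((S))))   [S -> ( S )]
((((S)))) => (((((S)))))   [S -> ( S )]
(((((S))))) => ((((((S))))))   [S -> ( S )]
((((((S)))))) => (((((((S)))))))   [S -> ( S )]
(((((((S))))))) => ((((((((S))))))))   [S -> ( S )]
((((((((S)))))))) => ((((((((()))))))))   [S -> ( )]

S => (S) => ((S)) => (((S))) => ((((S)))) => (((((S))))) => ((((((S)))))) => (((((((S))))))) => ((((((((S)))))))) => ((((((((()))))))))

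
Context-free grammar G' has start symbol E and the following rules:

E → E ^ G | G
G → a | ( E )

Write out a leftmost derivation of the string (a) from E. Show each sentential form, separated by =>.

E=>G=>(E)=>(G)=>(a)

E => G   [E → G]
G => (E)   [G → ( E )]
(E) => (G)   [E → G]
(G) => (a)   [G → a]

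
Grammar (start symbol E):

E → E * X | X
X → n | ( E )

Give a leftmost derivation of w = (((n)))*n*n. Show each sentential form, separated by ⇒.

E ⇒ E*X ⇒ E*X*X ⇒ X*X*X ⇒ (E)*X*X ⇒ (X)*X*X ⇒ ((E))*X*X ⇒ ((X))*X*X ⇒ (((E)))*X*X ⇒ (((X)))*X*X ⇒ (((n)))*X*X ⇒ (((n)))*n*X ⇒ (((n)))*n*n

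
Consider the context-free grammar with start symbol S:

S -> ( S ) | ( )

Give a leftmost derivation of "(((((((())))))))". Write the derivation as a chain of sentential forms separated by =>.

S => (S) => ((S)) => (((S))) => ((((S)))) => (((((S))))) => ((((((S)))))) => (((((((S))))))) => (((((((())))))))

S => (S)   [S -> ( S )]
(S) => ((S))   [S -> ( S )]
((S)) => (((S)))   [S -> ( S )]
(((S))) => ((((S))))   [S -> ( S )]
((((S)))) => (((((S)))))   [S -> ( S )]
(((((S))))) => ((((((S))))))   [S -> ( S )]
((((((S)))))) => (((((((S)))))))   [S -> ( S )]
(((((((S))))))) => (((((((())))))))   [S -> ( )]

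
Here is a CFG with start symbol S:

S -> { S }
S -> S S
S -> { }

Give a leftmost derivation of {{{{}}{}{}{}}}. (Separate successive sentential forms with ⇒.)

S ⇒ {S} ⇒ {{S}} ⇒ {{SS}} ⇒ {{SSS}} ⇒ {{SSSS}} ⇒ {{{S}SSS}} ⇒ {{{{}}SSS}} ⇒ {{{{}}{}SS}} ⇒ {{{{}}{}{}S}} ⇒ {{{{}}{}{}{}}}

S ⇒ {S}   [S -> { S }]
{S} ⇒ {{S}}   [S -> { S }]
{{S}} ⇒ {{SS}}   [S -> S S]
{{SS}} ⇒ {{SSS}}   [S -> S S]
{{SSS}} ⇒ {{SSSS}}   [S -> S S]
{{SSSS}} ⇒ {{{S}SSS}}   [S -> { S }]
{{{S}SSS}} ⇒ {{{{}}SSS}}   [S -> { }]
{{{{}}SSS}} ⇒ {{{{}}{}SS}}   [S -> { }]
{{{{}}{}SS}} ⇒ {{{{}}{}{}S}}   [S -> { }]
{{{{}}{}{}S}} ⇒ {{{{}}{}{}{}}}   [S -> { }]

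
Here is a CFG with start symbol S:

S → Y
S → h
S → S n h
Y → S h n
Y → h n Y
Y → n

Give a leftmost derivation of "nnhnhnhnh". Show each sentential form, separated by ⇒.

S ⇒ Snh ⇒ Snhnh ⇒ Snhnhnh ⇒ Snhnhnhnh ⇒ Ynhnhnhnh ⇒ nnhnhnhnh

S ⇒ Snh   [S → S n h]
Snh ⇒ Snhnh   [S → S n h]
Snhnh ⇒ Snhnhnh   [S → S n h]
Snhnhnh ⇒ Snhnhnhnh   [S → S n h]
Snhnhnhnh ⇒ Ynhnhnhnh   [S → Y]
Ynhnhnhnh ⇒ nnhnhnhnh   [Y → n]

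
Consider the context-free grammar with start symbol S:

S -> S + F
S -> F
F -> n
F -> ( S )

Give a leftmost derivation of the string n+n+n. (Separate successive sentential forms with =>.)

S => S+F => S+F+F => F+F+F => n+F+F => n+n+F => n+n+n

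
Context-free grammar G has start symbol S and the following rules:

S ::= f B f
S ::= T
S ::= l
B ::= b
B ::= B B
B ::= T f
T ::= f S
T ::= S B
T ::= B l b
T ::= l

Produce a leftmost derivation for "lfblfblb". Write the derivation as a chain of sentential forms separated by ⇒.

S ⇒ T   [S ::= T]
T ⇒ Blb   [T ::= B l b]
Blb ⇒ BBlb   [B ::= B B]
BBlb ⇒ BBBlb   [B ::= B B]
BBBlb ⇒ TfBBlb   [B ::= T f]
TfBBlb ⇒ lfBBlb   [T ::= l]
lfBBlb ⇒ lfBBBlb   [B ::= B B]
lfBBBlb ⇒ lfbBBlb   [B ::= b]
lfbBBlb ⇒ lfbTfBlb   [B ::= T f]
lfbTfBlb ⇒ lfblfBlb   [T ::= l]
lfblfBlb ⇒ lfblfblb   [B ::= b]

S⇒T⇒Blb⇒BBlb⇒BBBlb⇒TfBBlb⇒lfBBlb⇒lfBBBlb⇒lfbBBlb⇒lfbTfBlb⇒lfblfBlb⇒lfblfblb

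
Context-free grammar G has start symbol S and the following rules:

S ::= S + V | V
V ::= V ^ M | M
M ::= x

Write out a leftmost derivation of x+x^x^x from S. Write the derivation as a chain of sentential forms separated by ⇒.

S ⇒ S+V ⇒ V+V ⇒ M+V ⇒ x+V ⇒ x+V^M ⇒ x+V^M^M ⇒ x+M^M^M ⇒ x+x^M^M ⇒ x+x^x^M ⇒ x+x^x^x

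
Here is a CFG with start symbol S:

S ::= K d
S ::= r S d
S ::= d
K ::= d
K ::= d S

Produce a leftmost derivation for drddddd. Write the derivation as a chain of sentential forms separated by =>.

S=>Kd=>dSd=>drSdd=>drKddd=>drdSddd=>drddddd

S => Kd   [S ::= K d]
Kd => dSd   [K ::= d S]
dSd => drSdd   [S ::= r S d]
drSdd => drKddd   [S ::= K d]
drKddd => drdSddd   [K ::= d S]
drdSddd => drddddd   [S ::= d]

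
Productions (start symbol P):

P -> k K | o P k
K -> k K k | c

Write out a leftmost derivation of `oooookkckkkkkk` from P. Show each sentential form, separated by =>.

P => oPk   [P -> o P k]
oPk => ooPkk   [P -> o P k]
ooPkk => oooPkkk   [P -> o P k]
oooPkkk => ooooPkkkk   [P -> o P k]
ooooPkkkk => oooooPkkkkk   [P -> o P k]
oooooPkkkkk => oooookKkkkkk   [P -> k K]
oooookKkkkkk => oooookkKkkkkkk   [K -> k K k]
oooookkKkkkkkk => oooookkckkkkkk   [K -> c]

P => oPk => ooPkk => oooPkkk => ooooPkkkk => oooooPkkkkk => oooookKkkkkk => oooookkKkkkkkk => oooookkckkkkkk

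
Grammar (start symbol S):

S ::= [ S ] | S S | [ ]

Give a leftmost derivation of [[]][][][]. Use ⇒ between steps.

S ⇒ SS ⇒ SSS ⇒ [S]SS ⇒ [[]]SS ⇒ [[]][]S ⇒ [[]][]SS ⇒ [[]][][]S ⇒ [[]][][][]

S ⇒ SS   [S ::= S S]
SS ⇒ SSS   [S ::= S S]
SSS ⇒ [S]SS   [S ::= [ S ]]
[S]SS ⇒ [[]]SS   [S ::= [ ]]
[[]]SS ⇒ [[]][]S   [S ::= [ ]]
[[]][]S ⇒ [[]][]SS   [S ::= S S]
[[]][]SS ⇒ [[]][][]S   [S ::= [ ]]
[[]][][]S ⇒ [[]][][][]   [S ::= [ ]]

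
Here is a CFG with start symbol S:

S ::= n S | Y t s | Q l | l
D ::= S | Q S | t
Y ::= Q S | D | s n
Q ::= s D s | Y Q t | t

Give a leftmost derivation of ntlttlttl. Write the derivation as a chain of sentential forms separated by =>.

S => nS   [S ::= n S]
nS => nQl   [S ::= Q l]
nQl => nYQtl   [Q ::= Y Q t]
nYQtl => nQSQtl   [Y ::= Q S]
nQSQtl => nYQtSQtl   [Q ::= Y Q t]
nYQtSQtl => nDQtSQtl   [Y ::= D]
nDQtSQtl => nQSQtSQtl   [D ::= Q S]
nQSQtSQtl => ntSQtSQtl   [Q ::= t]
ntSQtSQtl => ntlQtSQtl   [S ::= l]
ntlQtSQtl => ntlttSQtl   [Q ::= t]
ntlttSQtl => ntlttlQtl   [S ::= l]
ntlttlQtl => ntlttlttl   [Q ::= t]

S => nS => nQl => nYQtl => nQSQtl => nYQtSQtl => nDQtSQtl => nQSQtSQtl => ntSQtSQtl => ntlQtSQtl => ntlttSQtl => ntlttlQtl => ntlttlttl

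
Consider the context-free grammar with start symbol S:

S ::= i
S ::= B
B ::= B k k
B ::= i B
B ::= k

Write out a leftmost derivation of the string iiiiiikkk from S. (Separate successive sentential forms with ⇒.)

S ⇒ B ⇒ iB ⇒ iBkk ⇒ iiBkk ⇒ iiiBkk ⇒ iiiiBkk ⇒ iiiiiBkk ⇒ iiiiiiBkk ⇒ iiiiiikkk

S ⇒ B   [S ::= B]
B ⇒ iB   [B ::= i B]
iB ⇒ iBkk   [B ::= B k k]
iBkk ⇒ iiBkk   [B ::= i B]
iiBkk ⇒ iiiBkk   [B ::= i B]
iiiBkk ⇒ iiiiBkk   [B ::= i B]
iiiiBkk ⇒ iiiiiBkk   [B ::= i B]
iiiiiBkk ⇒ iiiiiiBkk   [B ::= i B]
iiiiiiBkk ⇒ iiiiiikkk   [B ::= k]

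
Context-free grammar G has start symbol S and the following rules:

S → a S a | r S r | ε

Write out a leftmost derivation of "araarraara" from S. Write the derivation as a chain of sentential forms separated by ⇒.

S⇒aSa⇒arSra⇒araSara⇒araaSaara⇒araarSraara⇒araarraara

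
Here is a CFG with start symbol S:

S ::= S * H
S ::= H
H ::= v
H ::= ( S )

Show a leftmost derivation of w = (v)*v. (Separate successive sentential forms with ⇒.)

S ⇒ S*H   [S ::= S * H]
S*H ⇒ H*H   [S ::= H]
H*H ⇒ (S)*H   [H ::= ( S )]
(S)*H ⇒ (H)*H   [S ::= H]
(H)*H ⇒ (v)*H   [H ::= v]
(v)*H ⇒ (v)*v   [H ::= v]

S ⇒ S*H ⇒ H*H ⇒ (S)*H ⇒ (H)*H ⇒ (v)*H ⇒ (v)*v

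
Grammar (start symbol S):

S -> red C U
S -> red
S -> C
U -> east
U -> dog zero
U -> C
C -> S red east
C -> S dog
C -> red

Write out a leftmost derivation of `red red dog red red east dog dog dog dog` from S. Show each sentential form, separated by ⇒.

S ⇒ C   [S -> C]
C ⇒ S dog   [C -> S dog]
S dog ⇒ C dog   [S -> C]
C dog ⇒ S dog dog   [C -> S dog]
S dog dog ⇒ C dog dog   [S -> C]
C dog dog ⇒ S dog dog dog   [C -> S dog]
S dog dog dog ⇒ red C U dog dog dog   [S -> red C U]
red C U dog dog dog ⇒ red S dog U dog dog dog   [C -> S dog]
red S dog U dog dog dog ⇒ red red dog U dog dog dog   [S -> red]
red red dog U dog dog dog ⇒ red red dog C dog dog dog   [U -> C]
red red dog C dog dog dog ⇒ red red dog S dog dog dog dog   [C -> S dog]
red red dog S dog dog dog dog ⇒ red red dog red C U dog dog dog dog   [S -> red C U]
red red dog red C U dog dog dog dog ⇒ red red dog red red U dog dog dog dog   [C -> red]
red red dog red red U dog dog dog dog ⇒ red red dog red red east dog dog dog dog   [U -> east]

S ⇒ C ⇒ S dog ⇒ C dog ⇒ S dog dog ⇒ C dog dog ⇒ S dog dog dog ⇒ red C U dog dog dog ⇒ red S dog U dog dog dog ⇒ red red dog U dog dog dog ⇒ red red dog C dog dog dog ⇒ red red dog S dog dog dog dog ⇒ red red dog red C U dog dog dog dog ⇒ red red dog red red U dog dog dog dog ⇒ red red dog red red east dog dog dog dog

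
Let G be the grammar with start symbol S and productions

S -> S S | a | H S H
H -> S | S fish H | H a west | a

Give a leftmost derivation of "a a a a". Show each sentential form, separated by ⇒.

S ⇒ S S ⇒ H S H S ⇒ a S H S ⇒ a a H S ⇒ a a a S ⇒ a a a a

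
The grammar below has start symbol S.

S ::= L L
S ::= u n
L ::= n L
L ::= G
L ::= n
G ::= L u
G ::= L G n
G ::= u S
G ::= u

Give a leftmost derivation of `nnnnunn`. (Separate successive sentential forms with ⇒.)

S ⇒ LL   [S ::= L L]
LL ⇒ nLL   [L ::= n L]
nLL ⇒ nnL   [L ::= n]
nnL ⇒ nnnL   [L ::= n L]
nnnL ⇒ nnnnL   [L ::= n L]
nnnnL ⇒ nnnnG   [L ::= G]
nnnnG ⇒ nnnnuS   [G ::= u S]
nnnnuS ⇒ nnnnuLL   [S ::= L L]
nnnnuLL ⇒ nnnnunL   [L ::= n]
nnnnunL ⇒ nnnnunn   [L ::= n]

S⇒LL⇒nLL⇒nnL⇒nnnL⇒nnnnL⇒nnnnG⇒nnnnuS⇒nnnnuLL⇒nnnnunL⇒nnnnunn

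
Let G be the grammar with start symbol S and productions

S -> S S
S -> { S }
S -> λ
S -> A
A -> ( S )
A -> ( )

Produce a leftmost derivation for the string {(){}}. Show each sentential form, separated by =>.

S=>SS=>SSS=>SSSS=>SSSSS=>{S}SSSS=>{SS}SSSS=>{AS}SSSS=>{()S}SSSS=>{(){S}}SSSS=>{(){}}SSSS=>{(){}}SSS=>{(){}}SS=>{(){}}S=>{(){}}

S => SS   [S -> S S]
SS => SSS   [S -> S S]
SSS => SSSS   [S -> S S]
SSSS => SSSSS   [S -> S S]
SSSSS => {S}SSSS   [S -> { S }]
{S}SSSS => {SS}SSSS   [S -> S S]
{SS}SSSS => {AS}SSSS   [S -> A]
{AS}SSSS => {()S}SSSS   [A -> ( )]
{()S}SSSS => {(){S}}SSSS   [S -> { S }]
{(){S}}SSSS => {(){}}SSSS   [S -> λ]
{(){}}SSSS => {(){}}SSS   [S -> λ]
{(){}}SSS => {(){}}SS   [S -> λ]
{(){}}SS => {(){}}S   [S -> λ]
{(){}}S => {(){}}   [S -> λ]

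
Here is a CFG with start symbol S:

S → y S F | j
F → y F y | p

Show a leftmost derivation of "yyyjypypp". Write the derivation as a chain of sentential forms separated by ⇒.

S ⇒ ySF   [S → y S F]
ySF ⇒ yySFF   [S → y S F]
yySFF ⇒ yyySFFF   [S → y S F]
yyySFFF ⇒ yyyjFFF   [S → j]
yyyjFFF ⇒ yyyjyFyFF   [F → y F y]
yyyjyFyFF ⇒ yyyjypyFF   [F → p]
yyyjypyFF ⇒ yyyjypypF   [F → p]
yyyjypypF ⇒ yyyjypypp   [F → p]

S ⇒ ySF ⇒ yySFF ⇒ yyySFFF ⇒ yyyjFFF ⇒ yyyjyFyFF ⇒ yyyjypyFF ⇒ yyyjypypF ⇒ yyyjypypp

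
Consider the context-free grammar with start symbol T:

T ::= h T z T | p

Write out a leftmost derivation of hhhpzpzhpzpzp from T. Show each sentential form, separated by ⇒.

T ⇒ hTzT ⇒ hhTzTzT ⇒ hhhTzTzTzT ⇒ hhhpzTzTzT ⇒ hhhpzpzTzT ⇒ hhhpzpzhTzTzT ⇒ hhhpzpzhpzTzT ⇒ hhhpzpzhpzpzT ⇒ hhhpzpzhpzpzp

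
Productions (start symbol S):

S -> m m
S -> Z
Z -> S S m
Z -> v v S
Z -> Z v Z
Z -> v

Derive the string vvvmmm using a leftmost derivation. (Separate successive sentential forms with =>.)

S => Z   [S -> Z]
Z => SSm   [Z -> S S m]
SSm => ZSm   [S -> Z]
ZSm => vvSSm   [Z -> v v S]
vvSSm => vvZSm   [S -> Z]
vvZSm => vvvSm   [Z -> v]
vvvSm => vvvmmm   [S -> m m]

S => Z => SSm => ZSm => vvSSm => vvZSm => vvvSm => vvvmmm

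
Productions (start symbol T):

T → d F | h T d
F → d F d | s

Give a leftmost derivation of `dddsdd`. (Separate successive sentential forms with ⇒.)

T ⇒ dF   [T → d F]
dF ⇒ ddFd   [F → d F d]
ddFd ⇒ dddFdd   [F → d F d]
dddFdd ⇒ dddsdd   [F → s]

T ⇒ dF ⇒ ddFd ⇒ dddFdd ⇒ dddsdd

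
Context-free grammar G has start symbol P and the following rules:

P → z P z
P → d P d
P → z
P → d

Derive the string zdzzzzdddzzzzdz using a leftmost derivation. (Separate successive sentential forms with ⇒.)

P ⇒ zPz ⇒ zdPdz ⇒ zdzPzdz ⇒ zdzzPzzdz ⇒ zdzzzPzzzdz ⇒ zdzzzzPzzzzdz ⇒ zdzzzzdPdzzzzdz ⇒ zdzzzzdddzzzzdz

P ⇒ zPz   [P → z P z]
zPz ⇒ zdPdz   [P → d P d]
zdPdz ⇒ zdzPzdz   [P → z P z]
zdzPzdz ⇒ zdzzPzzdz   [P → z P z]
zdzzPzzdz ⇒ zdzzzPzzzdz   [P → z P z]
zdzzzPzzzdz ⇒ zdzzzzPzzzzdz   [P → z P z]
zdzzzzPzzzzdz ⇒ zdzzzzdPdzzzzdz   [P → d P d]
zdzzzzdPdzzzzdz ⇒ zdzzzzdddzzzzdz   [P → d]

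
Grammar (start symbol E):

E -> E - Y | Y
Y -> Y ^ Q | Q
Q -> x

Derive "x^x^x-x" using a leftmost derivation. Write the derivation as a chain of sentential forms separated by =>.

E => E-Y   [E -> E - Y]
E-Y => Y-Y   [E -> Y]
Y-Y => Y^Q-Y   [Y -> Y ^ Q]
Y^Q-Y => Y^Q^Q-Y   [Y -> Y ^ Q]
Y^Q^Q-Y => Q^Q^Q-Y   [Y -> Q]
Q^Q^Q-Y => x^Q^Q-Y   [Q -> x]
x^Q^Q-Y => x^x^Q-Y   [Q -> x]
x^x^Q-Y => x^x^x-Y   [Q -> x]
x^x^x-Y => x^x^x-Q   [Y -> Q]
x^x^x-Q => x^x^x-x   [Q -> x]

E => E-Y => Y-Y => Y^Q-Y => Y^Q^Q-Y => Q^Q^Q-Y => x^Q^Q-Y => x^x^Q-Y => x^x^x-Y => x^x^x-Q => x^x^x-x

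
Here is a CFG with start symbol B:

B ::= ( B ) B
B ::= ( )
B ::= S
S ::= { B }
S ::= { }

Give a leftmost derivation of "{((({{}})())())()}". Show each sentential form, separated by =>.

B => S => {B} => {(B)B} => {((B)B)B} => {(((B)B)B)B} => {(((S)B)B)B} => {((({B})B)B)B} => {((({S})B)B)B} => {((({{}})B)B)B} => {((({{}})())B)B} => {((({{}})())())B} => {((({{}})())())()}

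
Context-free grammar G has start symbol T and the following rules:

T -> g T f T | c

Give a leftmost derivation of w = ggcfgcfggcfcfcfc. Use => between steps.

T => gTfT   [T -> g T f T]
gTfT => ggTfTfT   [T -> g T f T]
ggTfTfT => ggcfTfT   [T -> c]
ggcfTfT => ggcfgTfTfT   [T -> g T f T]
ggcfgTfTfT => ggcfgcfTfT   [T -> c]
ggcfgcfTfT => ggcfgcfgTfTfT   [T -> g T f T]
ggcfgcfgTfTfT => ggcfgcfggTfTfTfT   [T -> g T f T]
ggcfgcfggTfTfTfT => ggcfgcfggcfTfTfT   [T -> c]
ggcfgcfggcfTfTfT => ggcfgcfggcfcfTfT   [T -> c]
ggcfgcfggcfcfTfT => ggcfgcfggcfcfcfT   [T -> c]
ggcfgcfggcfcfcfT => ggcfgcfggcfcfcfc   [T -> c]

T=>gTfT=>ggTfTfT=>ggcfTfT=>ggcfgTfTfT=>ggcfgcfTfT=>ggcfgcfgTfTfT=>ggcfgcfggTfTfTfT=>ggcfgcfggcfTfTfT=>ggcfgcfggcfcfTfT=>ggcfgcfggcfcfcfT=>ggcfgcfggcfcfcfc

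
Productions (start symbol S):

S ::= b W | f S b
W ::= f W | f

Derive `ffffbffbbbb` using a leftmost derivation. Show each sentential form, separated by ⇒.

S⇒fSb⇒ffSbb⇒fffSbbb⇒ffffSbbbb⇒ffffbWbbbb⇒ffffbfWbbbb⇒ffffbffbbbb

S ⇒ fSb   [S ::= f S b]
fSb ⇒ ffSbb   [S ::= f S b]
ffSbb ⇒ fffSbbb   [S ::= f S b]
fffSbbb ⇒ ffffSbbbb   [S ::= f S b]
ffffSbbbb ⇒ ffffbWbbbb   [S ::= b W]
ffffbWbbbb ⇒ ffffbfWbbbb   [W ::= f W]
ffffbfWbbbb ⇒ ffffbffbbbb   [W ::= f]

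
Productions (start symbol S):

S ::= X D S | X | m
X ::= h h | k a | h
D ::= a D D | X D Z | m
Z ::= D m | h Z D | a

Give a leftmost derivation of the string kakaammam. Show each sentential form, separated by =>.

S=>XDS=>kaDS=>kaXDZS=>kakaDZS=>kakaaDDZS=>kakaamDZS=>kakaammZS=>kakaammaS=>kakaammam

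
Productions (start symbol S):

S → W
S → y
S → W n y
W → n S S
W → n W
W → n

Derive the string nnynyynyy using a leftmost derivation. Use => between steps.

S => W => nSS => nWnyS => nnSSnyS => nnySnyS => nnyWnyS => nnynSSnyS => nnynySnyS => nnynyynyS => nnynyynyy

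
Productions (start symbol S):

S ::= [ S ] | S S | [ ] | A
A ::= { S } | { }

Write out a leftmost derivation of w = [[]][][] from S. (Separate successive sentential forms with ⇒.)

S ⇒ SS   [S ::= S S]
SS ⇒ SSS   [S ::= S S]
SSS ⇒ [S]SS   [S ::= [ S ]]
[S]SS ⇒ [[]]SS   [S ::= [ ]]
[[]]SS ⇒ [[]][]S   [S ::= [ ]]
[[]][]S ⇒ [[]][][]   [S ::= [ ]]

S⇒SS⇒SSS⇒[S]SS⇒[[]]SS⇒[[]][]S⇒[[]][][]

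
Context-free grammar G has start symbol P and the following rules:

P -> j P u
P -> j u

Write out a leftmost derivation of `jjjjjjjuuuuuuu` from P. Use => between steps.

P => jPu   [P -> j P u]
jPu => jjPuu   [P -> j P u]
jjPuu => jjjPuuu   [P -> j P u]
jjjPuuu => jjjjPuuuu   [P -> j P u]
jjjjPuuuu => jjjjjPuuuuu   [P -> j P u]
jjjjjPuuuuu => jjjjjjPuuuuuu   [P -> j P u]
jjjjjjPuuuuuu => jjjjjjjuuuuuuu   [P -> j u]

P => jPu => jjPuu => jjjPuuu => jjjjPuuuu => jjjjjPuuuuu => jjjjjjPuuuuuu => jjjjjjjuuuuuuu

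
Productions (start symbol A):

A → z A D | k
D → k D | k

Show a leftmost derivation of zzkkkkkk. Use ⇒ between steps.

A ⇒ zAD ⇒ zzADD ⇒ zzkDD ⇒ zzkkDD ⇒ zzkkkDD ⇒ zzkkkkD ⇒ zzkkkkkD ⇒ zzkkkkkk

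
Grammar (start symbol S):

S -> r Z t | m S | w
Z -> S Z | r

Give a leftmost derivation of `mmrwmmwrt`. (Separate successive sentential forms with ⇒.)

S ⇒ mS ⇒ mmS ⇒ mmrZt ⇒ mmrSZt ⇒ mmrwZt ⇒ mmrwSZt ⇒ mmrwmSZt ⇒ mmrwmmSZt ⇒ mmrwmmwZt ⇒ mmrwmmwrt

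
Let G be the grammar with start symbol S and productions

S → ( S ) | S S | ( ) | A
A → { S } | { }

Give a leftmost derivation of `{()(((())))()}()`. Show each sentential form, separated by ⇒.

S ⇒ SS ⇒ AS ⇒ {S}S ⇒ {SS}S ⇒ {()S}S ⇒ {()SS}S ⇒ {()(S)S}S ⇒ {()((S))S}S ⇒ {()(((S)))S}S ⇒ {()(((())))S}S ⇒ {()(((())))()}S ⇒ {()(((())))()}()

S ⇒ SS   [S → S S]
SS ⇒ AS   [S → A]
AS ⇒ {S}S   [A → { S }]
{S}S ⇒ {SS}S   [S → S S]
{SS}S ⇒ {()S}S   [S → ( )]
{()S}S ⇒ {()SS}S   [S → S S]
{()SS}S ⇒ {()(S)S}S   [S → ( S )]
{()(S)S}S ⇒ {()((S))S}S   [S → ( S )]
{()((S))S}S ⇒ {()(((S)))S}S   [S → ( S )]
{()(((S)))S}S ⇒ {()(((())))S}S   [S → ( )]
{()(((())))S}S ⇒ {()(((())))()}S   [S → ( )]
{()(((())))()}S ⇒ {()(((())))()}()   [S → ( )]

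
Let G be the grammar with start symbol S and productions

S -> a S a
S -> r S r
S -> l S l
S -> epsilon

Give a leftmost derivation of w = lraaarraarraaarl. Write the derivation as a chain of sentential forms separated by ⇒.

S ⇒ lSl   [S -> l S l]
lSl ⇒ lrSrl   [S -> r S r]
lrSrl ⇒ lraSarl   [S -> a S a]
lraSarl ⇒ lraaSaarl   [S -> a S a]
lraaSaarl ⇒ lraaaSaaarl   [S -> a S a]
lraaaSaaarl ⇒ lraaarSraaarl   [S -> r S r]
lraaarSraaarl ⇒ lraaarrSrraaarl   [S -> r S r]
lraaarrSrraaarl ⇒ lraaarraSarraaarl   [S -> a S a]
lraaarraSarraaarl ⇒ lraaarraarraaarl   [S -> epsilon]

S ⇒ lSl ⇒ lrSrl ⇒ lraSarl ⇒ lraaSaarl ⇒ lraaaSaaarl ⇒ lraaarSraaarl ⇒ lraaarrSrraaarl ⇒ lraaarraSarraaarl ⇒ lraaarraarraaarl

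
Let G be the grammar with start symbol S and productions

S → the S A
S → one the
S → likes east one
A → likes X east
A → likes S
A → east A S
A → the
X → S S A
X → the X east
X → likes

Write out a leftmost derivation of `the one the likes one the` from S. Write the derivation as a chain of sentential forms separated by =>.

S => the S A => the one the A => the one the likes S => the one the likes one the

S => the S A   [S → the S A]
the S A => the one the A   [S → one the]
the one the A => the one the likes S   [A → likes S]
the one the likes S => the one the likes one the   [S → one the]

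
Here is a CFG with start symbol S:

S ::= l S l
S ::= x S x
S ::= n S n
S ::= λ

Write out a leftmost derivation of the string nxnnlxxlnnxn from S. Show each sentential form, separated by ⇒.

S⇒nSn⇒nxSxn⇒nxnSnxn⇒nxnnSnnxn⇒nxnnlSlnnxn⇒nxnnlxSxlnnxn⇒nxnnlxxlnnxn

S ⇒ nSn   [S ::= n S n]
nSn ⇒ nxSxn   [S ::= x S x]
nxSxn ⇒ nxnSnxn   [S ::= n S n]
nxnSnxn ⇒ nxnnSnnxn   [S ::= n S n]
nxnnSnnxn ⇒ nxnnlSlnnxn   [S ::= l S l]
nxnnlSlnnxn ⇒ nxnnlxSxlnnxn   [S ::= x S x]
nxnnlxSxlnnxn ⇒ nxnnlxxlnnxn   [S ::= λ]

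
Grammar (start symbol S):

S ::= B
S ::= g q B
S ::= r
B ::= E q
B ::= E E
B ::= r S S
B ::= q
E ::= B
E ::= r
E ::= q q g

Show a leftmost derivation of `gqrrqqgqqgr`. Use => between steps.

S => gqB => gqEE => gqrE => gqrB => gqrrSS => gqrrBS => gqrrEES => gqrrqqgES => gqrrqqgqqgS => gqrrqqgqqgr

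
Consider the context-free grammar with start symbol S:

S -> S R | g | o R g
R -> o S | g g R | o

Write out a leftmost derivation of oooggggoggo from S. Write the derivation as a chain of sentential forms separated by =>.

S=>SR=>oRgR=>ooSgR=>oooRggR=>oooggRggR=>oooggggRggR=>oooggggoggR=>oooggggoggo

S => SR   [S -> S R]
SR => oRgR   [S -> o R g]
oRgR => ooSgR   [R -> o S]
ooSgR => oooRggR   [S -> o R g]
oooRggR => oooggRggR   [R -> g g R]
oooggRggR => oooggggRggR   [R -> g g R]
oooggggRggR => oooggggoggR   [R -> o]
oooggggoggR => oooggggoggo   [R -> o]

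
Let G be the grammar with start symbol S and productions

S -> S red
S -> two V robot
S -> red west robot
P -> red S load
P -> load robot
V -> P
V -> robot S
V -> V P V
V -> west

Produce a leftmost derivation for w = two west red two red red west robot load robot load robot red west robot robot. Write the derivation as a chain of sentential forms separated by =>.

S => two V robot => two V P V robot => two west P V robot => two west red S load V robot => two west red two V robot load V robot => two west red two P robot load V robot => two west red two red S load robot load V robot => two west red two red red west robot load robot load V robot => two west red two red red west robot load robot load robot S robot => two west red two red red west robot load robot load robot red west robot robot

S => two V robot   [S -> two V robot]
two V robot => two V P V robot   [V -> V P V]
two V P V robot => two west P V robot   [V -> west]
two west P V robot => two west red S load V robot   [P -> red S load]
two west red S load V robot => two west red two V robot load V robot   [S -> two V robot]
two west red two V robot load V robot => two west red two P robot load V robot   [V -> P]
two west red two P robot load V robot => two west red two red S load robot load V robot   [P -> red S load]
two west red two red S load robot load V robot => two west red two red red west robot load robot load V robot   [S -> red west robot]
two west red two red red west robot load robot load V robot => two west red two red red west robot load robot load robot S robot   [V -> robot S]
two west red two red red west robot load robot load robot S robot => two west red two red red west robot load robot load robot red west robot robot   [S -> red west robot]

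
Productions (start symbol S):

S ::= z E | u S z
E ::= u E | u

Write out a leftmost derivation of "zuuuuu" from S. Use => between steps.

S => zE => zuE => zuuE => zuuuE => zuuuuE => zuuuuu

S => zE   [S ::= z E]
zE => zuE   [E ::= u E]
zuE => zuuE   [E ::= u E]
zuuE => zuuuE   [E ::= u E]
zuuuE => zuuuuE   [E ::= u E]
zuuuuE => zuuuuu   [E ::= u]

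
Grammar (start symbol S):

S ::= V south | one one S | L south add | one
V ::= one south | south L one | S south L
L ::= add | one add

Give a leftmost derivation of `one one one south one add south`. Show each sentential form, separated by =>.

S => one one S => one one V south => one one S south L south => one one one south L south => one one one south one add south

S => one one S   [S ::= one one S]
one one S => one one V south   [S ::= V south]
one one V south => one one S south L south   [V ::= S south L]
one one S south L south => one one one south L south   [S ::= one]
one one one south L south => one one one south one add south   [L ::= one add]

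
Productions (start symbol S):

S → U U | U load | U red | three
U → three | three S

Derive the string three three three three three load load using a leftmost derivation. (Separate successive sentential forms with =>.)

S => U U => three U => three three S => three three U load => three three three S load => three three three U load load => three three three three S load load => three three three three three load load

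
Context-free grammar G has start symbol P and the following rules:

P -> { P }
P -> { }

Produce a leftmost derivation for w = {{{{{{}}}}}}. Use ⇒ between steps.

P⇒{P}⇒{{P}}⇒{{{P}}}⇒{{{{P}}}}⇒{{{{{P}}}}}⇒{{{{{{}}}}}}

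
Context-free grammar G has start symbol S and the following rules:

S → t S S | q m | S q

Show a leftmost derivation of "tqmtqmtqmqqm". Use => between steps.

S=>tSS=>tqmS=>tqmtSS=>tqmtqmS=>tqmtqmtSS=>tqmtqmtSqS=>tqmtqmtqmqS=>tqmtqmtqmqqm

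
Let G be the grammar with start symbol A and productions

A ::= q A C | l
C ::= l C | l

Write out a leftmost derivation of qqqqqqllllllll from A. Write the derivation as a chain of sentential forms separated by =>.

A => qAC => qqACC => qqqACCC => qqqqACCCC => qqqqqACCCCC => qqqqqqACCCCCC => qqqqqqlCCCCCC => qqqqqqllCCCCCC => qqqqqqlllCCCCC => qqqqqqllllCCCC => qqqqqqlllllCCC => qqqqqqllllllCC => qqqqqqlllllllC => qqqqqqllllllll

A => qAC   [A ::= q A C]
qAC => qqACC   [A ::= q A C]
qqACC => qqqACCC   [A ::= q A C]
qqqACCC => qqqqACCCC   [A ::= q A C]
qqqqACCCC => qqqqqACCCCC   [A ::= q A C]
qqqqqACCCCC => qqqqqqACCCCCC   [A ::= q A C]
qqqqqqACCCCCC => qqqqqqlCCCCCC   [A ::= l]
qqqqqqlCCCCCC => qqqqqqllCCCCCC   [C ::= l C]
qqqqqqllCCCCCC => qqqqqqlllCCCCC   [C ::= l]
qqqqqqlllCCCCC => qqqqqqllllCCCC   [C ::= l]
qqqqqqllllCCCC => qqqqqqlllllCCC   [C ::= l]
qqqqqqlllllCCC => qqqqqqllllllCC   [C ::= l]
qqqqqqllllllCC => qqqqqqlllllllC   [C ::= l]
qqqqqqlllllllC => qqqqqqllllllll   [C ::= l]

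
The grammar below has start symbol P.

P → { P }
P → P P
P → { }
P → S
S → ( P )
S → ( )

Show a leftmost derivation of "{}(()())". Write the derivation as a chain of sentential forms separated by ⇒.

P ⇒ PP ⇒ {}P ⇒ {}S ⇒ {}(P) ⇒ {}(PP) ⇒ {}(SP) ⇒ {}(()P) ⇒ {}(()S) ⇒ {}(()())

P ⇒ PP   [P → P P]
PP ⇒ {}P   [P → { }]
{}P ⇒ {}S   [P → S]
{}S ⇒ {}(P)   [S → ( P )]
{}(P) ⇒ {}(PP)   [P → P P]
{}(PP) ⇒ {}(SP)   [P → S]
{}(SP) ⇒ {}(()P)   [S → ( )]
{}(()P) ⇒ {}(()S)   [P → S]
{}(()S) ⇒ {}(()())   [S → ( )]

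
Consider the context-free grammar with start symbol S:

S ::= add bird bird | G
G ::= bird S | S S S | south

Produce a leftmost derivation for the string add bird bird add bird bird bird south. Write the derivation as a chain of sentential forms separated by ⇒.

S ⇒ G ⇒ S S S ⇒ add bird bird S S ⇒ add bird bird add bird bird S ⇒ add bird bird add bird bird G ⇒ add bird bird add bird bird bird S ⇒ add bird bird add bird bird bird G ⇒ add bird bird add bird bird bird south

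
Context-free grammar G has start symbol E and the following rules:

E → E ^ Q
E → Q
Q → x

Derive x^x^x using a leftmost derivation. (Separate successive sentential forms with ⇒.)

E ⇒ E^Q ⇒ E^Q^Q ⇒ Q^Q^Q ⇒ x^Q^Q ⇒ x^x^Q ⇒ x^x^x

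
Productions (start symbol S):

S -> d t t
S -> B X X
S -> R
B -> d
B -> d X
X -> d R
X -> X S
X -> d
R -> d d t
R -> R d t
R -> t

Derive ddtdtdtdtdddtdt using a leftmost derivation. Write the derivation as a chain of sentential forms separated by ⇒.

S⇒BXX⇒dXX⇒ddRX⇒ddRdtX⇒ddRdtdtX⇒ddRdtdtdtX⇒ddtdtdtdtX⇒ddtdtdtdtdR⇒ddtdtdtdtdRdt⇒ddtdtdtdtdddtdt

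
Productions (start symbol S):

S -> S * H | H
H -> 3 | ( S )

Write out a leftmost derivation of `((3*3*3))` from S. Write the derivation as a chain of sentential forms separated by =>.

S=>H=>(S)=>(H)=>((S))=>((S*H))=>((S*H*H))=>((H*H*H))=>((3*H*H))=>((3*3*H))=>((3*3*3))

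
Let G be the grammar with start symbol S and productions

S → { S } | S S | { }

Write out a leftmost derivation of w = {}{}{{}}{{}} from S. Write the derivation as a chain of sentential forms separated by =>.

S=>SS=>SSS=>{}SS=>{}{}S=>{}{}SS=>{}{}{S}S=>{}{}{{}}S=>{}{}{{}}{S}=>{}{}{{}}{{}}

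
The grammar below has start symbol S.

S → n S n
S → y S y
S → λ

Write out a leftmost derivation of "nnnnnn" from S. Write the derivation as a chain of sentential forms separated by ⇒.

S ⇒ nSn ⇒ nnSnn ⇒ nnnSnnn ⇒ nnnnnn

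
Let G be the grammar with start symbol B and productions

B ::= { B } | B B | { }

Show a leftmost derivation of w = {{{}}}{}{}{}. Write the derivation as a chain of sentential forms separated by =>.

B => BB => BBB => BBBB => {B}BBB => {{B}}BBB => {{{}}}BBB => {{{}}}{}BB => {{{}}}{}{}B => {{{}}}{}{}{}

B => BB   [B ::= B B]
BB => BBB   [B ::= B B]
BBB => BBBB   [B ::= B B]
BBBB => {B}BBB   [B ::= { B }]
{B}BBB => {{B}}BBB   [B ::= { B }]
{{B}}BBB => {{{}}}BBB   [B ::= { }]
{{{}}}BBB => {{{}}}{}BB   [B ::= { }]
{{{}}}{}BB => {{{}}}{}{}B   [B ::= { }]
{{{}}}{}{}B => {{{}}}{}{}{}   [B ::= { }]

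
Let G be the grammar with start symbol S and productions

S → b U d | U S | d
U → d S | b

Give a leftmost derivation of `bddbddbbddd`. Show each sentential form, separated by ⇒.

S ⇒ bUd ⇒ bdSd ⇒ bdUSd ⇒ bddSSd ⇒ bddUSSd ⇒ bddbSSd ⇒ bddbUSSd ⇒ bddbdSSSd ⇒ bddbddSSd ⇒ bddbddbUdSd ⇒ bddbddbbdSd ⇒ bddbddbbddd

S ⇒ bUd   [S → b U d]
bUd ⇒ bdSd   [U → d S]
bdSd ⇒ bdUSd   [S → U S]
bdUSd ⇒ bddSSd   [U → d S]
bddSSd ⇒ bddUSSd   [S → U S]
bddUSSd ⇒ bddbSSd   [U → b]
bddbSSd ⇒ bddbUSSd   [S → U S]
bddbUSSd ⇒ bddbdSSSd   [U → d S]
bddbdSSSd ⇒ bddbddSSd   [S → d]
bddbddSSd ⇒ bddbddbUdSd   [S → b U d]
bddbddbUdSd ⇒ bddbddbbdSd   [U → b]
bddbddbbdSd ⇒ bddbddbbddd   [S → d]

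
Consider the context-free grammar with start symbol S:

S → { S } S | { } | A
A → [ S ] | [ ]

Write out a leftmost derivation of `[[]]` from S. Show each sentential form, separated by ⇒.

S ⇒ A   [S → A]
A ⇒ [S]   [A → [ S ]]
[S] ⇒ [A]   [S → A]
[A] ⇒ [[]]   [A → [ ]]

S ⇒ A ⇒ [S] ⇒ [A] ⇒ [[]]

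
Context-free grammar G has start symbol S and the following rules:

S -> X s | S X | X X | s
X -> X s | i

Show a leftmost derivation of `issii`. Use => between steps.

S => SX   [S -> S X]
SX => XXX   [S -> X X]
XXX => XsXX   [X -> X s]
XsXX => XssXX   [X -> X s]
XssXX => issXX   [X -> i]
issXX => issiX   [X -> i]
issiX => issii   [X -> i]

S=>SX=>XXX=>XsXX=>XssXX=>issXX=>issiX=>issii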